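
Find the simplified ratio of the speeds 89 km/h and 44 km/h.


Ratio = 89:44
GCD = 1
Simplified = 89:44
Time ratio (same distance) = 44:89
Speed ratio = 89:44

89:44


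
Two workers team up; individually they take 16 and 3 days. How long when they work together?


Rate of A = 1/16 per day
Rate of B = 1/3 per day
Combined rate = 1/16 + 1/3 = 19/48 ≈ 0.3958 per day
Days = 1 / combined rate = 48/19
≈ 2.53 days

2.53 days


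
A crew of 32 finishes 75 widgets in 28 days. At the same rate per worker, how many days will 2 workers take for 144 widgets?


Days ∝ work / workers, so d₂ = d₁ × (m₁/m₂) × (w₂/w₁)
Workers factor (inverse): 32/2 = 16.0000
Work factor (direct): 144/75 = 1.9200
d₂ = 28 × 32/2 × 144/75 = (28 × 32 × 144) / (2 × 75) = 129024/150
= 860.16 days

860.16 days


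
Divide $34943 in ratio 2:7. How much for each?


Total parts = 2 + 7 = 9
Part 1: 34943 × 2/9 = 7765.11
Part 2: 34943 × 7/9 = 27177.89
= Part 1: $7765.11, Part 2: $27177.89

Part 1: $7765.11, Part 2: $27177.89


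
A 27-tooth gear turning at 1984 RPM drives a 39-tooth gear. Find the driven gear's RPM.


Gear ratio = 27:39 = 9:13
RPM_B = RPM_A × (teeth_A / teeth_B)
= 1984 × (27/39)
= 1373.5 RPM

1373.5 RPM


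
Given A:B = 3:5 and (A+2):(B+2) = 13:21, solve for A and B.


Let A = 3k, B = 5k.
(3k + 2) / (5k + 2) = 13/21
Cross-multiply: 21(3k + 2) = 13(5k + 2)
63k + 42 = 65k + 26
63k - 65k = 26 - 42
-2k = -16
k = -16/-2 = 8
A = 3×8 = 24, B = 5×8 = 40
= A = 24, B = 40

A = 24, B = 40


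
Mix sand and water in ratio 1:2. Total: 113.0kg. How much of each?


Total parts = 1 + 2 = 3
sand: 113.0 × 1/3 = 37.7kg
water: 113.0 × 2/3 = 75.3kg
= 37.7kg and 75.3kg

37.7kg and 75.3kg


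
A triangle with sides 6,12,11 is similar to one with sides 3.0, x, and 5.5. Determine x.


Scale factor = 3.0/6 = 0.5
Missing side = 12 × 0.5
= 6.0

6.0


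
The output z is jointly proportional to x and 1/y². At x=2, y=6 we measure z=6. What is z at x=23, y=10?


z = k·x/y²
Solve for k using the known point: k = z·y²/x = 6×36/2 = 216/2 = 108.0000
Now evaluate at x=23, y=10:
z = k × 23 / 100 = (216 × 23) / (2 × 100) = 4968/200
= 24.8400

24.8400


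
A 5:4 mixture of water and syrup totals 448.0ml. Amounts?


Total parts = 5 + 4 = 9
water: 448.0 × 5/9 = 248.9ml
syrup: 448.0 × 4/9 = 199.1ml
= 248.9ml and 199.1ml

248.9ml and 199.1ml


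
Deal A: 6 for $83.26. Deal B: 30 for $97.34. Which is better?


Deal A: $83.26/6 = $13.8767/unit
Deal B: $97.34/30 = $3.2447/unit
B is cheaper per unit
= Deal B

Deal B


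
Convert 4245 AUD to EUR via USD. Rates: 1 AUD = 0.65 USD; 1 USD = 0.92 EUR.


Step 1: 4245 AUD × 0.65 = 2759.25 USD
Step 2: 2759.25 USD × 0.92 = 2538.51 EUR
Implied rate AUD→EUR = 0.65 × 0.92 = 0.5980
= 2538.51 EUR

2538.51 EUR


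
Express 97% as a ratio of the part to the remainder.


97% means 97 parts out of 100; remainder = 3
Part : remainder = 97:3
GCD = 1
= 97:3

97:3


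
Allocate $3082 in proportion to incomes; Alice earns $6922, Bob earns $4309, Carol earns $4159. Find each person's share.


Total income = 6922 + 4309 + 4159 = $15390
Alice: $3082 × 6922/15390 = $1386.20
Bob: $3082 × 4309/15390 = $862.92
Carol: $3082 × 4159/15390 = $832.88
= Alice: $1386.20, Bob: $862.92, Carol: $832.88

Alice: $1386.20, Bob: $862.92, Carol: $832.88


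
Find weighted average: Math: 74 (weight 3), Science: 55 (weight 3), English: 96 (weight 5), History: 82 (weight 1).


Numerator = 74×3 + 55×3 + 96×5 + 82×1
= 222 + 165 + 480 + 82
= 949
Total weight = 12
Weighted avg = 949/12
= 79.08

79.08


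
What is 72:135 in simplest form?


GCD(72, 135) = 9
72/9 : 135/9
= 8:15

8:15


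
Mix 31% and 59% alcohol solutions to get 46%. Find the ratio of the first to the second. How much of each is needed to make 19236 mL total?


Let x parts of 31% mix with y parts of 59%.
31x + 59y = 46(x + y)
31x + 59y = 46x + 46y
x(31 - 46) = y(46 - 59)
x/y = (59 - 46)/(46 - 31) = 13/15
Simplify: 13:15
Total parts = 28; one part = 19236/28 = 687.00 mL
31% solution: 13×687.00 = 8931.00 mL
59% solution: 15×687.00 = 10305.00 mL
= ratio 13:15; 8931.00 mL and 10305.00 mL

ratio 13:15; 8931.00 mL and 10305.00 mL


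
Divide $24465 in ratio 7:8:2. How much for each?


Total parts = 7 + 8 + 2 = 17
Part 1: 24465 × 7/17 = 10073.82
Part 2: 24465 × 8/17 = 11512.94
Part 3: 24465 × 2/17 = 2878.24
= Part 1: $10073.82, Part 2: $11512.94, Part 3: $2878.24

Part 1: $10073.82, Part 2: $11512.94, Part 3: $2878.24


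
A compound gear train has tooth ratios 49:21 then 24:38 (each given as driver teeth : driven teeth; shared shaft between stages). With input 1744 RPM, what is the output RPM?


Stage 1: RPM_B = RPM_A × t_A/t_B = 1744 × 49/21 = 85456/21 ≈ 4069.33
B and C share a shaft → RPM_C = RPM_B
Stage 2: RPM_D = RPM_C × t_C/t_D = RPM_A × (t_A×t_C)/(t_B×t_D)
Overall ratio = (49×24)/(21×38) = 1176/798
RPM_D = 1744 × 1176/798 = 2050944/798
≈ 2570.11 RPM

2570.11 RPM


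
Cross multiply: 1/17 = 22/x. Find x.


Cross multiply: 1 × x = 17 × 22
1x = 374
x = 374 / 1
= 374.00

374.00


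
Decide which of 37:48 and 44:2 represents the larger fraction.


37/48 = 0.7708
44/2 = 22.0000
0.7708 < 22.0000, so 37:48 is less
= 44:2

44:2


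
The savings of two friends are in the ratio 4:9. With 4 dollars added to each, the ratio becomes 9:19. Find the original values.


Let A = 4k, B = 9k.
(4k + 4) / (9k + 4) = 9/19
Cross-multiply: 19(4k + 4) = 9(9k + 4)
76k + 76 = 81k + 36
76k - 81k = 36 - 76
-5k = -40
k = -40/-5 = 8
A = 4×8 = 32, B = 9×8 = 72
= A = 32, B = 72

A = 32, B = 72


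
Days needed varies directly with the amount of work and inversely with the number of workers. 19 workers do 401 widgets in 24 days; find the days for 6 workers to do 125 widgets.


Days ∝ work / workers, so d₂ = d₁ × (m₁/m₂) × (w₂/w₁)
Workers factor (inverse): 19/6 ≈ 3.1667
Work factor (direct): 125/401 ≈ 0.3117
d₂ = 24 × 19/6 × 125/401 = (24 × 19 × 125) / (6 × 401) = 57000/2406
≈ 23.69 days

23.69 days


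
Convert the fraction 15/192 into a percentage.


Percentage = (part / whole) × 100
= (15 / 192) × 100
≈ 7.81%

7.81%


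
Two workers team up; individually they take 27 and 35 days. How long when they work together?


Rate of A = 1/27 per day
Rate of B = 1/35 per day
Combined rate = 1/27 + 1/35 = 62/945 ≈ 0.0656 per day
Days = 1 / combined rate = 945/62
≈ 15.24 days

15.24 days


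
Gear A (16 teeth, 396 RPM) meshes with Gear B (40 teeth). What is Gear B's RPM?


Gear ratio = 16:40 = 2:5
RPM_B = RPM_A × (teeth_A / teeth_B)
= 396 × (16/40)
= 158.4 RPM

158.4 RPM


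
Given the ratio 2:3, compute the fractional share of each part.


Total parts = 2 + 3 = 5
First part: 2/5 = 2/5
Second part: 3/5 = 3/5
= 2/5 and 3/5

2/5 and 3/5


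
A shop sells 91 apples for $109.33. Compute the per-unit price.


Unit rate = total / quantity
= 109.33 / 91
= $1.20 per unit

$1.20 per unit


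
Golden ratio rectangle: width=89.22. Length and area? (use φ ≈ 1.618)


φ = (1 + √5) / 2 ≈ 1.618
Length = width × φ = 89.22 × 1.618 = 144.35796
≈ 144.36
Area = width × length = 89.22 × 144.35796 = 12879.6171912 ≈ 12879.62
= Length: 144.36, Area: 12879.62

Length: 144.36, Area: 12879.62


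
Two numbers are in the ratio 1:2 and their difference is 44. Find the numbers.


Let A = 1k, B = 2k.
2k - 1k = 44
1k = 44 → k = 44/1 = 44
A = 1×44 = 44, B = 2×44 = 88
= A = 44, B = 88

A = 44, B = 88


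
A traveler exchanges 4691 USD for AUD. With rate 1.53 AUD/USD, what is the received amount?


Amount × rate = 4691 × 1.53
= 7177.23 AUD

7177.23 AUD


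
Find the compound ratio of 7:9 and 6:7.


Compound ratio = (7×6) : (9×7)
= 42:63
GCD = 21
= 2:3

2:3


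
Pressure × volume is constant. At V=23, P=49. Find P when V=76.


Inverse proportion: x × y = constant
k = 23 × 49 = 1127
y₂ = k / 76 = 1127 / 76
= 14.83

14.83


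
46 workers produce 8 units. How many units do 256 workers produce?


Direct proportion: y/x = constant
k = 8/46 ≈ 0.1739
y₂ = k × 256 = 8 × 256 / 46 = 2048/46
≈ 44.52

44.52


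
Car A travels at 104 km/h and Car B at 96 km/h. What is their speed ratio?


Ratio = 104:96
GCD = 8
Simplified = 13:12
Time ratio (same distance) = 12:13
Speed ratio = 13:12

13:12


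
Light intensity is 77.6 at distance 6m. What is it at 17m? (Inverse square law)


I₁d₁² = I₂d₂²
I₂ = I₁ × (d₁/d₂)²
= 77.6 × (6/17)²
= 77.6 × 36/289
= 2793.6/289
≈ 9.6664

9.6664


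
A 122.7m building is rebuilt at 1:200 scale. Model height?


Model size = real / scale
= 122.7 / 200
= 0.6135 m

0.6135 m


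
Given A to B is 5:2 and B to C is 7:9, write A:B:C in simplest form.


Match B: multiply A:B by 7 → 35:14
Multiply B:C by 2 → 14:18
Combined: 35:14:18
GCD = 1
= 35:14:18

35:14:18


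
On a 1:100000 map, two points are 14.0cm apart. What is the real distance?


Real distance = map distance × scale
= 14.0cm × 100000
= 1400000 cm = 14000.0 m
= 14.000 km

14.000 km


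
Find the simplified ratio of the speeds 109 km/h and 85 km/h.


Ratio = 109:85
GCD = 1
Simplified = 109:85
Time ratio (same distance) = 85:109
Speed ratio = 109:85

109:85


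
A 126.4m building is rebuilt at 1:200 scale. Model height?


Model size = real / scale
= 126.4 / 200
= 0.6320 m

0.6320 m


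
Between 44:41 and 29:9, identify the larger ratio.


44/41 = 1.0732
29/9 = 3.2222
1.0732 < 3.2222, so 44:41 is less
= 29:9

29:9


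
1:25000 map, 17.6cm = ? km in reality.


Real distance = map distance × scale
= 17.6cm × 25000
= 440000 cm = 4400.0 m
= 4.400 km

4.400 km


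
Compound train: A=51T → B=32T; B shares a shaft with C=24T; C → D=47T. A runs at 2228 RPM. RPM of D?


Stage 1: RPM_B = RPM_A × t_A/t_B = 2228 × 51/32 = 113628/32 ≈ 3550.88
B and C share a shaft → RPM_C = RPM_B
Stage 2: RPM_D = RPM_C × t_C/t_D = RPM_A × (t_A×t_C)/(t_B×t_D)
Overall ratio = (51×24)/(32×47) = 1224/1504
RPM_D = 2228 × 1224/1504 = 2727072/1504
≈ 1813.21 RPM

1813.21 RPM


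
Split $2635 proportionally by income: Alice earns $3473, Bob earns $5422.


Total income = 3473 + 5422 = $8895
Alice: $2635 × 3473/8895 = $1028.82
Bob: $2635 × 5422/8895 = $1606.18
= Alice: $1028.82, Bob: $1606.18

Alice: $1028.82, Bob: $1606.18


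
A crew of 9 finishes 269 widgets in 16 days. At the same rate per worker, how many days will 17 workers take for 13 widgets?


Days ∝ work / workers, so d₂ = d₁ × (m₁/m₂) × (w₂/w₁)
Workers factor (inverse): 9/17 ≈ 0.5294
Work factor (direct): 13/269 ≈ 0.0483
d₂ = 16 × 9/17 × 13/269 = (16 × 9 × 13) / (17 × 269) = 1872/4573
≈ 0.41 days

0.41 days


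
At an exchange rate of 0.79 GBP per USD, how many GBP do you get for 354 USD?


Amount × rate = 354 × 0.79
= 279.66 GBP

279.66 GBP


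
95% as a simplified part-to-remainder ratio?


95% means 95 parts out of 100; remainder = 5
Part : remainder = 95:5
GCD = 5
= 19:1

19:1


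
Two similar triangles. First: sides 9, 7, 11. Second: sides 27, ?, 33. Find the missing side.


Scale factor = 27/9 = 3
Missing side = 7 × 3
= 21.0

21.0


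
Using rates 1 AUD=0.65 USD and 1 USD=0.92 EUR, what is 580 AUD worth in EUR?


Step 1: 580 AUD × 0.65 = 377.00 USD
Step 2: 377.00 USD × 0.92 = 346.84 EUR
Implied rate AUD→EUR = 0.65 × 0.92 = 0.5980
= 346.84 EUR

346.84 EUR


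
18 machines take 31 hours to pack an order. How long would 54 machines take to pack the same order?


Inverse proportion: x × y = constant
k = 18 × 31 = 558
y₂ = k / 54 = 558 / 54
= 10.33

10.33


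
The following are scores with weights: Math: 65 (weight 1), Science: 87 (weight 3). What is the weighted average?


Numerator = 65×1 + 87×3
= 65 + 261
= 326
Total weight = 4
Weighted avg = 326/4
= 81.50

81.50


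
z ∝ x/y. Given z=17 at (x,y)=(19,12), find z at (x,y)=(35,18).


z = k·x/y
Solve for k using the known point: k = z·y/x = 17×12/19 = 204/19 ≈ 10.7368
Now evaluate at x=35, y=18:
z = k × 35 / 18 = (204 × 35) / (19 × 18) = 7140/342
≈ 20.8772

20.8772


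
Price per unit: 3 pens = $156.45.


Unit rate = total / quantity
= 156.45 / 3
= $52.15 per unit

$52.15 per unit


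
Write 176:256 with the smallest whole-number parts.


GCD(176, 256) = 16
176/16 : 256/16
= 11:16

11:16


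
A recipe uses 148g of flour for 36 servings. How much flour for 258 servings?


Direct proportion: y/x = constant
k = 148/36 ≈ 4.1111
y₂ = k × 258 = 148 × 258 / 36 = 38184/36
≈ 1060.67

1060.67


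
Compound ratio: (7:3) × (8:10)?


Compound ratio = (7×8) : (3×10)
= 56:30
GCD = 2
= 28:15

28:15


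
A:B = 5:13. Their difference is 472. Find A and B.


Let A = 5k, B = 13k.
13k - 5k = 472
8k = 472 → k = 472/8 = 59
A = 5×59 = 295, B = 13×59 = 767
= A = 295, B = 767

A = 295, B = 767


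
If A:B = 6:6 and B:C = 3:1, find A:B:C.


Match B: multiply A:B by 3 → 18:18
Multiply B:C by 6 → 18:6
Combined: 18:18:6
GCD = 6
= 3:3:1

3:3:1


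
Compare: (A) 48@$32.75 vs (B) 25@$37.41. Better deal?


Deal A: $32.75/48 = $0.6823/unit
Deal B: $37.41/25 = $1.4964/unit
A is cheaper per unit
= Deal A

Deal A


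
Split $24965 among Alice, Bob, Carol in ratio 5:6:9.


Total parts = 5 + 6 + 9 = 20
Alice: 24965 × 5/20 = 6241.25
Bob: 24965 × 6/20 = 7489.50
Carol: 24965 × 9/20 = 11234.25
= Alice: $6241.25, Bob: $7489.50, Carol: $11234.25

Alice: $6241.25, Bob: $7489.50, Carol: $11234.25


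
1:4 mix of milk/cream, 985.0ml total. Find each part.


Total parts = 1 + 4 = 5
milk: 985.0 × 1/5 = 197.0ml
cream: 985.0 × 4/5 = 788.0ml
= 197.0ml and 788.0ml

197.0ml and 788.0ml


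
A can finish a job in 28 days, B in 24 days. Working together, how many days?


Rate of A = 1/28 per day
Rate of B = 1/24 per day
Combined rate = 1/28 + 1/24 = 52/672 ≈ 0.0774 per day
Days = 1 / combined rate = 672/52
≈ 12.92 days

12.92 days


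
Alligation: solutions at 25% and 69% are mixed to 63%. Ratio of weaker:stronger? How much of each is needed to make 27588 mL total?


Let x parts of 25% mix with y parts of 69%.
25x + 69y = 63(x + y)
25x + 69y = 63x + 63y
x(25 - 63) = y(63 - 69)
x/y = (69 - 63)/(63 - 25) = 6/38
Simplify: 3:19
Total parts = 22; one part = 27588/22 = 1254.00 mL
25% solution: 3×1254.00 = 3762.00 mL
69% solution: 19×1254.00 = 23826.00 mL
= ratio 3:19; 3762.00 mL and 23826.00 mL

ratio 3:19; 3762.00 mL and 23826.00 mL


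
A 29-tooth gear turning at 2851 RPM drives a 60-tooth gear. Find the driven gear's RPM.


Gear ratio = 29:60 = 29:60
RPM_B = RPM_A × (teeth_A / teeth_B)
= 2851 × (29/60)
= 1378.0 RPM

1378.0 RPM


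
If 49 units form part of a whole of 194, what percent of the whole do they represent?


Percentage = (part / whole) × 100
= (49 / 194) × 100
≈ 25.26%

25.26%


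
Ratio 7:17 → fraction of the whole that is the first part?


Total parts = 7 + 17 = 24
First part: 7/24 = 7/24
= 7/24

7/24


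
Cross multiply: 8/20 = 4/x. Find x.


Cross multiply: 8 × x = 20 × 4
8x = 80
x = 80 / 8
= 10.00

10.00


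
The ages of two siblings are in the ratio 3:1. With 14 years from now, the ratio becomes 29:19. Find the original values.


Let A = 3k, B = 1k.
(3k + 14) / (1k + 14) = 29/19
Cross-multiply: 19(3k + 14) = 29(1k + 14)
57k + 266 = 29k + 406
57k - 29k = 406 - 266
28k = 140
k = 140/28 = 5
A = 3×5 = 15, B = 1×5 = 5
= A = 15, B = 5

A = 15, B = 5


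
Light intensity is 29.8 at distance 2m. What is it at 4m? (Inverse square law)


I₁d₁² = I₂d₂²
I₂ = I₁ × (d₁/d₂)²
= 29.8 × (2/4)²
= 29.8 × 4/16
= 119.2/16
= 7.4500

7.4500


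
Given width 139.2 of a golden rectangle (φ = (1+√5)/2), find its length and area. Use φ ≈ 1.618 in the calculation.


φ = (1 + √5) / 2 ≈ 1.618
Length = width × φ = 139.2 × 1.618 = 225.2256
≈ 225.23
Area = width × length = 139.2 × 225.2256 = 31351.40352 ≈ 31351.40
= Length: 225.23, Area: 31351.40

Length: 225.23, Area: 31351.40


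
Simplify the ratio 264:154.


GCD(264, 154) = 22
264/22 : 154/22
= 12:7

12:7


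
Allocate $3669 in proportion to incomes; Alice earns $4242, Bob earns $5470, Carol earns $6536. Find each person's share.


Total income = 4242 + 5470 + 6536 = $16248
Alice: $3669 × 4242/16248 = $957.90
Bob: $3669 × 5470/16248 = $1235.19
Carol: $3669 × 6536/16248 = $1475.91
= Alice: $957.90, Bob: $1235.19, Carol: $1475.91

Alice: $957.90, Bob: $1235.19, Carol: $1475.91


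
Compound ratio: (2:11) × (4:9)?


Compound ratio = (2×4) : (11×9)
= 8:99
GCD = 1
= 8:99

8:99


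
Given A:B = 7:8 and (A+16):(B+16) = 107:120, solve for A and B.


Let A = 7k, B = 8k.
(7k + 16) / (8k + 16) = 107/120
Cross-multiply: 120(7k + 16) = 107(8k + 16)
840k + 1920 = 856k + 1712
840k - 856k = 1712 - 1920
-16k = -208
k = -208/-16 = 13
A = 7×13 = 91, B = 8×13 = 104
= A = 91, B = 104

A = 91, B = 104


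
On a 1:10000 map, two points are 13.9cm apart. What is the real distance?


Real distance = map distance × scale
= 13.9cm × 10000
= 139000 cm = 1390.0 m
= 1.390 km

1.390 km


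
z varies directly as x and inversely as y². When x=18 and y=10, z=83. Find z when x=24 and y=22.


z = k·x/y²
Solve for k using the known point: k = z·y²/x = 83×100/18 = 8300/18 ≈ 461.1111
Now evaluate at x=24, y=22:
z = k × 24 / 484 = (8300 × 24) / (18 × 484) = 199200/8712
≈ 22.8650

22.8650


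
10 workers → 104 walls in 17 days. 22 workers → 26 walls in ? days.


Days ∝ work / workers, so d₂ = d₁ × (m₁/m₂) × (w₂/w₁)
Workers factor (inverse): 10/22 ≈ 0.4545
Work factor (direct): 26/104 = 0.2500
d₂ = 17 × 10/22 × 26/104 = (17 × 10 × 26) / (22 × 104) = 4420/2288
≈ 1.93 days

1.93 days


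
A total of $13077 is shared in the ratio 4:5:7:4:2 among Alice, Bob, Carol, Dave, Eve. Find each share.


Total parts = 4 + 5 + 7 + 4 + 2 = 22
Alice: 13077 × 4/22 = 2377.64
Bob: 13077 × 5/22 = 2972.05
Carol: 13077 × 7/22 = 4160.86
Dave: 13077 × 4/22 = 2377.64
Eve: 13077 × 2/22 = 1188.82
= Alice: $2377.64, Bob: $2972.05, Carol: $4160.86, Dave: $2377.64, Eve: $1188.82

Alice: $2377.64, Bob: $2972.05, Carol: $4160.86, Dave: $2377.64, Eve: $1188.82


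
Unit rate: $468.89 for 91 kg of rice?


Unit rate = total / quantity
= 468.89 / 91
= $5.15 per unit

$5.15 per unit


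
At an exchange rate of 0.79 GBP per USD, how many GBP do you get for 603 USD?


Amount × rate = 603 × 0.79
= 476.37 GBP

476.37 GBP


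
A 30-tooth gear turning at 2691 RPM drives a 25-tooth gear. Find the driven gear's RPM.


Gear ratio = 30:25 = 6:5
RPM_B = RPM_A × (teeth_A / teeth_B)
= 2691 × (30/25)
= 3229.2 RPM

3229.2 RPM


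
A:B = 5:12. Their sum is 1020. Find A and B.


Let A = 5k, B = 12k.
5k + 12k = 1020
17k = 1020 → k = 1020/17 = 60
A = 5×60 = 300, B = 12×60 = 720
= A = 300, B = 720

A = 300, B = 720


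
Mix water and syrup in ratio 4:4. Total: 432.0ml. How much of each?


Total parts = 4 + 4 = 8
water: 432.0 × 4/8 = 216.0ml
syrup: 432.0 × 4/8 = 216.0ml
= 216.0ml and 216.0ml

216.0ml and 216.0ml


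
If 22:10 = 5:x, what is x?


Cross multiply: 22 × x = 10 × 5
22x = 50
x = 50 / 22
= 2.27

2.27


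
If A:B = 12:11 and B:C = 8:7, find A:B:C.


Match B: multiply A:B by 8 → 96:88
Multiply B:C by 11 → 88:77
Combined: 96:88:77
GCD = 1
= 96:88:77

96:88:77


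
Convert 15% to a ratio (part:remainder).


15% means 15 parts out of 100; remainder = 85
Part : remainder = 15:85
GCD = 5
= 3:17

3:17


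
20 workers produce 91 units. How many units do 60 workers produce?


Direct proportion: y/x = constant
k = 91/20 = 4.5500
y₂ = k × 60 = 91 × 60 / 20 = 5460/20
= 273.00

273.00


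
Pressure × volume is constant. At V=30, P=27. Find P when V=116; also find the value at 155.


Inverse proportion: x × y = constant
k = 30 × 27 = 810
At x=116: k/116 = 6.98
At x=155: k/155 = 5.23
= 6.98 and 5.23

6.98 and 5.23


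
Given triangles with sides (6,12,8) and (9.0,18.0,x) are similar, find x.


Scale factor = 9.0/6 = 1.5
Missing side = 8 × 1.5
= 12.0

12.0


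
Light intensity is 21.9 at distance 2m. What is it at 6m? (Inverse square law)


I₁d₁² = I₂d₂²
I₂ = I₁ × (d₁/d₂)²
= 21.9 × (2/6)²
= 21.9 × 4/36
= 87.6/36
≈ 2.4333

2.4333


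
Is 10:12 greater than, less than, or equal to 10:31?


10/12 = 0.8333
10/31 = 0.3226
0.8333 > 0.3226, so 10:12 is greater
= greater than

greater than


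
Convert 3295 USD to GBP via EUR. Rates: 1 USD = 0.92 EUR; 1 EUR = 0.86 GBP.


Step 1: 3295 USD × 0.92 = 3031.40 EUR
Step 2: 3031.40 EUR × 0.86 = 2607.00 GBP
Implied rate USD→GBP = 0.92 × 0.86 = 0.7912
= 2607.00 GBP

2607.00 GBP


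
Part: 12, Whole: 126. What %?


Percentage = (part / whole) × 100
= (12 / 126) × 100
≈ 9.52%

9.52%


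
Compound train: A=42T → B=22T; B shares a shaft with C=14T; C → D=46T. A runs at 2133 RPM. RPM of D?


Stage 1: RPM_B = RPM_A × t_A/t_B = 2133 × 42/22 = 89586/22 ≈ 4072.09
B and C share a shaft → RPM_C = RPM_B
Stage 2: RPM_D = RPM_C × t_C/t_D = RPM_A × (t_A×t_C)/(t_B×t_D)
Overall ratio = (42×14)/(22×46) = 588/1012
RPM_D = 2133 × 588/1012 = 1254204/1012
≈ 1239.33 RPM

1239.33 RPM


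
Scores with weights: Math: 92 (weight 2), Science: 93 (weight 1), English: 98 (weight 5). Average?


Numerator = 92×2 + 93×1 + 98×5
= 184 + 93 + 490
= 767
Total weight = 8
Weighted avg = 767/8
= 95.88

95.88


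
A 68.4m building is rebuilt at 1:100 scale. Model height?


Model size = real / scale
= 68.4 / 100
= 0.6840 m

0.6840 m


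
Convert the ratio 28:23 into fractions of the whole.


Total parts = 28 + 23 = 51
First part: 28/51 = 28/51
Second part: 23/51 = 23/51
= 28/51 and 23/51

28/51 and 23/51


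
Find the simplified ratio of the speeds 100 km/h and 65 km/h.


Ratio = 100:65
GCD = 5
Simplified = 20:13
Time ratio (same distance) = 13:20
Speed ratio = 20:13

20:13


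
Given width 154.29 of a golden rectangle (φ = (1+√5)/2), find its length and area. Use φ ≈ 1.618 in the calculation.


φ = (1 + √5) / 2 ≈ 1.618
Length = width × φ = 154.29 × 1.618 = 249.64122
≈ 249.64
Area = width × length = 154.29 × 249.64122 = 38517.1438338 ≈ 38517.14
= Length: 249.64, Area: 38517.14

Length: 249.64, Area: 38517.14


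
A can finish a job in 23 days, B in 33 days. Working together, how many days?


Rate of A = 1/23 per day
Rate of B = 1/33 per day
Combined rate = 1/23 + 1/33 = 56/759 ≈ 0.0738 per day
Days = 1 / combined rate = 759/56
≈ 13.55 days

13.55 days


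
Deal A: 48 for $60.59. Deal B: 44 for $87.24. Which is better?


Deal A: $60.59/48 = $1.2623/unit
Deal B: $87.24/44 = $1.9827/unit
A is cheaper per unit
= Deal A

Deal A


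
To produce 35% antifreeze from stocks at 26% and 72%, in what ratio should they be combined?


Let x parts of 26% mix with y parts of 72%.
26x + 72y = 35(x + y)
26x + 72y = 35x + 35y
x(26 - 35) = y(35 - 72)
x/y = (72 - 35)/(35 - 26) = 37/9
Simplify: 37:9
= 37:9

37:9


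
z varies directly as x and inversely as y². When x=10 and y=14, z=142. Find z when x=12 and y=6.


z = k·x/y²
Solve for k using the known point: k = z·y²/x = 142×196/10 = 27832/10 = 2783.2000
Now evaluate at x=12, y=6:
z = k × 12 / 36 = (27832 × 12) / (10 × 36) = 333984/360
≈ 927.7333

927.7333


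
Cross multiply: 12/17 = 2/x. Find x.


Cross multiply: 12 × x = 17 × 2
12x = 34
x = 34 / 12
= 2.83

2.83


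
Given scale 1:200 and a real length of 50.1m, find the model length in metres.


Model size = real / scale
= 50.1 / 200
= 0.2505 m

0.2505 m


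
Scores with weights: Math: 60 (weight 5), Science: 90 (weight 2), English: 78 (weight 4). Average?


Numerator = 60×5 + 90×2 + 78×4
= 300 + 180 + 312
= 792
Total weight = 11
Weighted avg = 792/11
= 72.00

72.00


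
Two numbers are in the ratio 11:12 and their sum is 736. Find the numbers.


Let A = 11k, B = 12k.
11k + 12k = 736
23k = 736 → k = 736/23 = 32
A = 11×32 = 352, B = 12×32 = 384
= A = 352, B = 384

A = 352, B = 384


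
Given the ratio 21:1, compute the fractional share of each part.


Total parts = 21 + 1 = 22
First part: 21/22 = 21/22
Second part: 1/22 = 1/22
= 21/22 and 1/22

21/22 and 1/22


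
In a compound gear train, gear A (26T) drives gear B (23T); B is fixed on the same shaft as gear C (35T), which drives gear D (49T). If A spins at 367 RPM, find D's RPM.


Stage 1: RPM_B = RPM_A × t_A/t_B = 367 × 26/23 = 9542/23 ≈ 414.87
B and C share a shaft → RPM_C = RPM_B
Stage 2: RPM_D = RPM_C × t_C/t_D = RPM_A × (t_A×t_C)/(t_B×t_D)
Overall ratio = (26×35)/(23×49) = 910/1127
RPM_D = 367 × 910/1127 = 333970/1127
≈ 296.34 RPM

296.34 RPM


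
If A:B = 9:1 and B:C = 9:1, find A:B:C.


Match B: multiply A:B by 9 → 81:9
Multiply B:C by 1 → 9:1
Combined: 81:9:1
GCD = 1
= 81:9:1

81:9:1


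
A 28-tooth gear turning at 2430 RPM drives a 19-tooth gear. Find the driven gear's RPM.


Gear ratio = 28:19 = 28:19
RPM_B = RPM_A × (teeth_A / teeth_B)
= 2430 × (28/19)
= 3581.1 RPM

3581.1 RPM


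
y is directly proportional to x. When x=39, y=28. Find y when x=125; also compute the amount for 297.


Direct proportion: y/x = constant
k = 28/39 ≈ 0.7179
y at x=125: k × 125 = 28 × 125 / 39 = 3500/39 ≈ 89.74
y at x=297: k × 297 = 28 × 297 / 39 = 8316/39 ≈ 213.23
= 89.74 and 213.23

89.74 and 213.23


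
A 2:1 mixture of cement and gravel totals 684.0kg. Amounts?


Total parts = 2 + 1 = 3
cement: 684.0 × 2/3 = 456.0kg
gravel: 684.0 × 1/3 = 228.0kg
= 456.0kg and 228.0kg

456.0kg and 228.0kg


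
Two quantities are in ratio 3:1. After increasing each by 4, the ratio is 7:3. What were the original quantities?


Let A = 3k, B = 1k.
(3k + 4) / (1k + 4) = 7/3
Cross-multiply: 3(3k + 4) = 7(1k + 4)
9k + 12 = 7k + 28
9k - 7k = 28 - 12
2k = 16
k = 16/2 = 8
A = 3×8 = 24, B = 1×8 = 8
= A = 24, B = 8

A = 24, B = 8


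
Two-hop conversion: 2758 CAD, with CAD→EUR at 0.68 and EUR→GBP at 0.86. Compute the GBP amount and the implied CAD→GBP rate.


Step 1: 2758 CAD × 0.68 = 1875.44 EUR
Step 2: 1875.44 EUR × 0.86 = 1612.88 GBP
Implied rate CAD→GBP = 0.68 × 0.86 = 0.5848
= 1612.88 GBP; implied rate 0.5848 GBP/CAD

1612.88 GBP; implied rate 0.5848 GBP/CAD


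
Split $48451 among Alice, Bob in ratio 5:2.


Total parts = 5 + 2 = 7
Alice: 48451 × 5/7 = 34607.86
Bob: 48451 × 2/7 = 13843.14
= Alice: $34607.86, Bob: $13843.14

Alice: $34607.86, Bob: $13843.14


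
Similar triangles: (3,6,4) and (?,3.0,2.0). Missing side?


Scale factor = 3.0/6 = 0.5
Missing side = 3 × 0.5
= 1.5

1.5


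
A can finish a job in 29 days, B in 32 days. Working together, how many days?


Rate of A = 1/29 per day
Rate of B = 1/32 per day
Combined rate = 1/29 + 1/32 = 61/928 ≈ 0.0657 per day
Days = 1 / combined rate = 928/61
≈ 15.21 days

15.21 days


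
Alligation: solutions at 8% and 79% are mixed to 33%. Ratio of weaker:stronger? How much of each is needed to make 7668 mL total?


Let x parts of 8% mix with y parts of 79%.
8x + 79y = 33(x + y)
8x + 79y = 33x + 33y
x(8 - 33) = y(33 - 79)
x/y = (79 - 33)/(33 - 8) = 46/25
Simplify: 46:25
Total parts = 71; one part = 7668/71 = 108.00 mL
8% solution: 46×108.00 = 4968.00 mL
79% solution: 25×108.00 = 2700.00 mL
= ratio 46:25; 4968.00 mL and 2700.00 mL

ratio 46:25; 4968.00 mL and 2700.00 mL


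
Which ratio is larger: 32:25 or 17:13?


32/25 = 1.2800
17/13 = 1.3077
1.2800 < 1.3077, so 32:25 is less
= 17:13

17:13


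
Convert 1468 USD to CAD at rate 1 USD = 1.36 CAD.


Amount × rate = 1468 × 1.36
= 1996.48 CAD

1996.48 CAD


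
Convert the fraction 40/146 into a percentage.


Percentage = (part / whole) × 100
= (40 / 146) × 100
≈ 27.40%

27.40%


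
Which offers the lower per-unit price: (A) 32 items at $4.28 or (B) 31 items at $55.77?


Deal A: $4.28/32 = $0.1338/unit
Deal B: $55.77/31 = $1.7990/unit
A is cheaper per unit
= Deal A

Deal A


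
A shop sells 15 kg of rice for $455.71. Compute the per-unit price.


Unit rate = total / quantity
= 455.71 / 15
= $30.38 per unit

$30.38 per unit


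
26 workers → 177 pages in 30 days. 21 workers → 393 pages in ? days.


Days ∝ work / workers, so d₂ = d₁ × (m₁/m₂) × (w₂/w₁)
Workers factor (inverse): 26/21 ≈ 1.2381
Work factor (direct): 393/177 ≈ 2.2203
d₂ = 30 × 26/21 × 393/177 = (30 × 26 × 393) / (21 × 177) = 306540/3717
≈ 82.47 days

82.47 days


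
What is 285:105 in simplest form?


GCD(285, 105) = 15
285/15 : 105/15
= 19:7

19:7


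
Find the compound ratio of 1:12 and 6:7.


Compound ratio = (1×6) : (12×7)
= 6:84
GCD = 6
= 1:14

1:14


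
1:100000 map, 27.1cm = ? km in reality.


Real distance = map distance × scale
= 27.1cm × 100000
= 2710000 cm = 27100.0 m
= 27.100 km

27.100 km


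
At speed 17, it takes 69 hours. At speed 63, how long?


Inverse proportion: x × y = constant
k = 17 × 69 = 1173
y₂ = k / 63 = 1173 / 63
= 18.62

18.62


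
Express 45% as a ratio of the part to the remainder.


45% means 45 parts out of 100; remainder = 55
Part : remainder = 45:55
GCD = 5
= 9:11

9:11


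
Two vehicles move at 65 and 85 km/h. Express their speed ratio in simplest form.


Ratio = 65:85
GCD = 5
Simplified = 13:17
Time ratio (same distance) = 17:13
Speed ratio = 13:17

13:17


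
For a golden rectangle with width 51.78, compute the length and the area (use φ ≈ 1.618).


φ = (1 + √5) / 2 ≈ 1.618
Length = width × φ = 51.78 × 1.618 = 83.78004
≈ 83.78
Area = width × length = 51.78 × 83.78004 = 4338.1304712 ≈ 4338.13
= Length: 83.78, Area: 4338.13

Length: 83.78, Area: 4338.13


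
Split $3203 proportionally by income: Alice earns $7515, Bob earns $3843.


Total income = 7515 + 3843 = $11358
Alice: $3203 × 7515/11358 = $2119.26
Bob: $3203 × 3843/11358 = $1083.74
= Alice: $2119.26, Bob: $1083.74

Alice: $2119.26, Bob: $1083.74


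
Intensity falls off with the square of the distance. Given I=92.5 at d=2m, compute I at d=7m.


I₁d₁² = I₂d₂²
I₂ = I₁ × (d₁/d₂)²
= 92.5 × (2/7)²
= 92.5 × 4/49
= 370/49
≈ 7.5510

7.5510


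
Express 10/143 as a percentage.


Percentage = (part / whole) × 100
= (10 / 143) × 100
≈ 6.99%

6.99%


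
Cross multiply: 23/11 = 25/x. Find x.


Cross multiply: 23 × x = 11 × 25
23x = 275
x = 275 / 23
= 11.96

11.96


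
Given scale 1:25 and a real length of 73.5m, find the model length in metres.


Model size = real / scale
= 73.5 / 25
= 2.9400 m

2.9400 m


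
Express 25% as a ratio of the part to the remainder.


25% means 25 parts out of 100; remainder = 75
Part : remainder = 25:75
GCD = 25
= 1:3

1:3


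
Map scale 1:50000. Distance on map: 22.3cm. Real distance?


Real distance = map distance × scale
= 22.3cm × 50000
= 1115000 cm = 11150.0 m
= 11.150 km

11.150 km


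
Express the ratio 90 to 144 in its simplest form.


GCD(90, 144) = 18
90/18 : 144/18
= 5:8

5:8


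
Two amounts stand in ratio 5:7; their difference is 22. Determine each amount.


Let A = 5k, B = 7k.
7k - 5k = 22
2k = 22 → k = 22/2 = 11
A = 5×11 = 55, B = 7×11 = 77
= A = 55, B = 77

A = 55, B = 77


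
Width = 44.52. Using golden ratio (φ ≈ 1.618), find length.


φ = (1 + √5) / 2 ≈ 1.618
Length = width × φ = 44.52 × 1.618 = 72.03336
≈ 72.03

72.03


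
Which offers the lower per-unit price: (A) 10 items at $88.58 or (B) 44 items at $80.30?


Deal A: $88.58/10 = $8.8580/unit
Deal B: $80.30/44 = $1.8250/unit
B is cheaper per unit
= Deal B

Deal B


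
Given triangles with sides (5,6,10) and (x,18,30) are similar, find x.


Scale factor = 18/6 = 3
Missing side = 5 × 3
= 15.0

15.0


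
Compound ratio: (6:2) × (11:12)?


Compound ratio = (6×11) : (2×12)
= 66:24
GCD = 6
= 11:4

11:4


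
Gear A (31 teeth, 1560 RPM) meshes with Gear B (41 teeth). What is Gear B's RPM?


Gear ratio = 31:41 = 31:41
RPM_B = RPM_A × (teeth_A / teeth_B)
= 1560 × (31/41)
= 1179.5 RPM

1179.5 RPM


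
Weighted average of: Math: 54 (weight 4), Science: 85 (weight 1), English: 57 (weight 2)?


Numerator = 54×4 + 85×1 + 57×2
= 216 + 85 + 114
= 415
Total weight = 7
Weighted avg = 415/7
= 59.29

59.29


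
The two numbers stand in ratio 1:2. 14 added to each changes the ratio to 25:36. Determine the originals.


Let A = 1k, B = 2k.
(1k + 14) / (2k + 14) = 25/36
Cross-multiply: 36(1k + 14) = 25(2k + 14)
36k + 504 = 50k + 350
36k - 50k = 350 - 504
-14k = -154
k = -154/-14 = 11
A = 1×11 = 11, B = 2×11 = 22
= A = 11, B = 22

A = 11, B = 22


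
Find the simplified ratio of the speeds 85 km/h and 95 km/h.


Ratio = 85:95
GCD = 5
Simplified = 17:19
Time ratio (same distance) = 19:17
Speed ratio = 17:19

17:19


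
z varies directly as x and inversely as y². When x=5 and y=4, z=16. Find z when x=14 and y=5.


z = k·x/y²
Solve for k using the known point: k = z·y²/x = 16×16/5 = 256/5 = 51.2000
Now evaluate at x=14, y=5:
z = k × 14 / 25 = (256 × 14) / (5 × 25) = 3584/125
= 28.6720

28.6720


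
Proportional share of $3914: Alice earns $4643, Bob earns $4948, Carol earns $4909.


Total income = 4643 + 4948 + 4909 = $14500
Alice: $3914 × 4643/14500 = $1253.29
Bob: $3914 × 4948/14500 = $1335.62
Carol: $3914 × 4909/14500 = $1325.09
= Alice: $1253.29, Bob: $1335.62, Carol: $1325.09

Alice: $1253.29, Bob: $1335.62, Carol: $1325.09


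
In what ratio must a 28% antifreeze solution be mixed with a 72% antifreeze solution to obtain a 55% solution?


Let x parts of 28% mix with y parts of 72%.
28x + 72y = 55(x + y)
28x + 72y = 55x + 55y
x(28 - 55) = y(55 - 72)
x/y = (72 - 55)/(55 - 28) = 17/27
Simplify: 17:27
= 17:27

17:27


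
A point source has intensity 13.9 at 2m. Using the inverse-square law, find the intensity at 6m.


I₁d₁² = I₂d₂²
I₂ = I₁ × (d₁/d₂)²
= 13.9 × (2/6)²
= 13.9 × 4/36
= 55.6/36
≈ 1.5444

1.5444


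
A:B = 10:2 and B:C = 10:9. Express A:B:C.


Match B: multiply A:B by 10 → 100:20
Multiply B:C by 2 → 20:18
Combined: 100:20:18
GCD = 2
= 50:10:9

50:10:9


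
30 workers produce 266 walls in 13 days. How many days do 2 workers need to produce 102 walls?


Days ∝ work / workers, so d₂ = d₁ × (m₁/m₂) × (w₂/w₁)
Workers factor (inverse): 30/2 = 15.0000
Work factor (direct): 102/266 ≈ 0.3835
d₂ = 13 × 30/2 × 102/266 = (13 × 30 × 102) / (2 × 266) = 39780/532
≈ 74.77 days

74.77 days


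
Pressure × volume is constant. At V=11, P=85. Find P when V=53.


Inverse proportion: x × y = constant
k = 11 × 85 = 935
y₂ = k / 53 = 935 / 53
= 17.64

17.64


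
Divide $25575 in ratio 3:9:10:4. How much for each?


Total parts = 3 + 9 + 10 + 4 = 26
Part 1: 25575 × 3/26 = 2950.96
Part 2: 25575 × 9/26 = 8852.88
Part 3: 25575 × 10/26 = 9836.54
Part 4: 25575 × 4/26 = 3934.62
= Part 1: $2950.96, Part 2: $8852.88, Part 3: $9836.54, Part 4: $3934.62

Part 1: $2950.96, Part 2: $8852.88, Part 3: $9836.54, Part 4: $3934.62


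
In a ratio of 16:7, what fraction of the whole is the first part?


Total parts = 16 + 7 = 23
First part: 16/23 = 16/23
= 16/23

16/23


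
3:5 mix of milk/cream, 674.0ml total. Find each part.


Total parts = 3 + 5 = 8
milk: 674.0 × 3/8 = 252.8ml
cream: 674.0 × 5/8 = 421.3ml
= 252.8ml and 421.3ml

252.8ml and 421.3ml


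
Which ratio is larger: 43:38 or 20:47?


43/38 = 1.1316
20/47 = 0.4255
1.1316 > 0.4255, so 43:38 is greater
= 43:38

43:38


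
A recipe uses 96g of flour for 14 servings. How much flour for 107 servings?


Direct proportion: y/x = constant
k = 96/14 ≈ 6.8571
y₂ = k × 107 = 96 × 107 / 14 = 10272/14
≈ 733.71

733.71


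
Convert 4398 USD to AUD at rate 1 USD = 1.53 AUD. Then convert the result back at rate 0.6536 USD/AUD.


Amount × rate = 4398 × 1.53 = 6728.94 AUD
Round-trip: 6728.94 × 0.6536 = 4398.04 USD
= 6728.94 AUD, then 4398.04 USD

6728.94 AUD, then 4398.04 USD


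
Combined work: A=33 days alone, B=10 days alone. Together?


Rate of A = 1/33 per day
Rate of B = 1/10 per day
Combined rate = 1/33 + 1/10 = 43/330 ≈ 0.1303 per day
Days = 1 / combined rate = 330/43
≈ 7.67 days

7.67 days


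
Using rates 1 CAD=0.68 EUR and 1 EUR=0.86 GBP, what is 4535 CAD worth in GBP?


Step 1: 4535 CAD × 0.68 = 3083.80 EUR
Step 2: 3083.80 EUR × 0.86 = 2652.07 GBP
Implied rate CAD→GBP = 0.68 × 0.86 = 0.5848
= 2652.07 GBP

2652.07 GBP


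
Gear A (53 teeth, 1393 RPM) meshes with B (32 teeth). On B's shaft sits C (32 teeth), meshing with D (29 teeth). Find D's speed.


Stage 1: RPM_B = RPM_A × t_A/t_B = 1393 × 53/32 = 73829/32 ≈ 2307.16
B and C share a shaft → RPM_C = RPM_B
Stage 2: RPM_D = RPM_C × t_C/t_D = RPM_A × (t_A×t_C)/(t_B×t_D)
Overall ratio = (53×32)/(32×29) = 1696/928
RPM_D = 1393 × 1696/928 = 2362528/928
≈ 2545.83 RPM

2545.83 RPM


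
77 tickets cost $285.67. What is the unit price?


Unit rate = total / quantity
= 285.67 / 77
= $3.71 per unit

$3.71 per unit


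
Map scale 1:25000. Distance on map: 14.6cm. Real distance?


Real distance = map distance × scale
= 14.6cm × 25000
= 365000 cm = 3650.0 m
= 3.650 km

3.650 km


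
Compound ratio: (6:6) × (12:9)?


Compound ratio = (6×12) : (6×9)
= 72:54
GCD = 18
= 4:3

4:3


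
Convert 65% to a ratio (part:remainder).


65% means 65 parts out of 100; remainder = 35
Part : remainder = 65:35
GCD = 5
= 13:7

13:7


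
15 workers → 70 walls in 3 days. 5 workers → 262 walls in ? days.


Days ∝ work / workers, so d₂ = d₁ × (m₁/m₂) × (w₂/w₁)
Workers factor (inverse): 15/5 = 3.0000
Work factor (direct): 262/70 ≈ 3.7429
d₂ = 3 × 15/5 × 262/70 = (3 × 15 × 262) / (5 × 70) = 11790/350
≈ 33.69 days

33.69 days


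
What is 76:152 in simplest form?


GCD(76, 152) = 76
76/76 : 152/76
= 1:2

1:2


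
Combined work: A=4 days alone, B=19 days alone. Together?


Rate of A = 1/4 per day
Rate of B = 1/19 per day
Combined rate = 1/4 + 1/19 = 23/76 ≈ 0.3026 per day
Days = 1 / combined rate = 76/23
≈ 3.30 days

3.30 days


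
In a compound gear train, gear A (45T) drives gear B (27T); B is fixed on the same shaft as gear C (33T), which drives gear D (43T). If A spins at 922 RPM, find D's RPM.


Stage 1: RPM_B = RPM_A × t_A/t_B = 922 × 45/27 = 41490/27 ≈ 1536.67
B and C share a shaft → RPM_C = RPM_B
Stage 2: RPM_D = RPM_C × t_C/t_D = RPM_A × (t_A×t_C)/(t_B×t_D)
Overall ratio = (45×33)/(27×43) = 1485/1161
RPM_D = 922 × 1485/1161 = 1369170/1161
≈ 1179.30 RPM

1179.30 RPM


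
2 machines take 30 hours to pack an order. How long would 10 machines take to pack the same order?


Inverse proportion: x × y = constant
k = 2 × 30 = 60
y₂ = k / 10 = 60 / 10
= 6.00

6.00


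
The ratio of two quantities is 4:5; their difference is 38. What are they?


Let A = 4k, B = 5k.
5k - 4k = 38
1k = 38 → k = 38/1 = 38
A = 4×38 = 152, B = 5×38 = 190
= A = 152, B = 190

A = 152, B = 190


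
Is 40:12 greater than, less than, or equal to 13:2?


40/12 = 3.3333
13/2 = 6.5000
3.3333 < 6.5000, so 40:12 is less
= less than

less than


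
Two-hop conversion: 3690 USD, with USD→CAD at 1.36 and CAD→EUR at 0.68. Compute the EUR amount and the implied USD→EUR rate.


Step 1: 3690 USD × 1.36 = 5018.40 CAD
Step 2: 5018.40 CAD × 0.68 = 3412.51 EUR
Implied rate USD→EUR = 1.36 × 0.68 = 0.9248
= 3412.51 EUR; implied rate 0.9248 EUR/USD

3412.51 EUR; implied rate 0.9248 EUR/USD


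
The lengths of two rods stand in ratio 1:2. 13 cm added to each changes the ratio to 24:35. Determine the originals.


Let A = 1k, B = 2k.
(1k + 13) / (2k + 13) = 24/35
Cross-multiply: 35(1k + 13) = 24(2k + 13)
35k + 455 = 48k + 312
35k - 48k = 312 - 455
-13k = -143
k = -143/-13 = 11
A = 1×11 = 11, B = 2×11 = 22
= A = 11, B = 22

A = 11, B = 22
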